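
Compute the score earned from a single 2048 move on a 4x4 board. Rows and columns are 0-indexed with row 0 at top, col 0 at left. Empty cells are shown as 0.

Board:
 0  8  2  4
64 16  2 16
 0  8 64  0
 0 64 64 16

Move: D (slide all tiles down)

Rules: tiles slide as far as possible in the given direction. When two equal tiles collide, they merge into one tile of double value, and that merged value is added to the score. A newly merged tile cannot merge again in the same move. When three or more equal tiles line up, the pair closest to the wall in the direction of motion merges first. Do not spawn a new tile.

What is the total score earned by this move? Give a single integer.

Slide down:
col 0: [0, 64, 0, 0] -> [0, 0, 0, 64]  score +0 (running 0)
col 1: [8, 16, 8, 64] -> [8, 16, 8, 64]  score +0 (running 0)
col 2: [2, 2, 64, 64] -> [0, 0, 4, 128]  score +132 (running 132)
col 3: [4, 16, 0, 16] -> [0, 0, 4, 32]  score +32 (running 164)
Board after move:
  0   8   0   0
  0  16   0   0
  0   8   4   4
 64  64 128  32

Answer: 164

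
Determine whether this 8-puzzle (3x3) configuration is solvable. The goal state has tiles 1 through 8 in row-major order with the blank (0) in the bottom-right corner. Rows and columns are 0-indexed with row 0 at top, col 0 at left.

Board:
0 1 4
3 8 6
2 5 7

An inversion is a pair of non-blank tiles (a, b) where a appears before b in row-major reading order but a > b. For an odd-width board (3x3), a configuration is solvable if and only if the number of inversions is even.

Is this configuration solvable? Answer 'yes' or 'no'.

Inversions (pairs i<j in row-major order where tile[i] > tile[j] > 0): 9
9 is odd, so the puzzle is not solvable.

Answer: no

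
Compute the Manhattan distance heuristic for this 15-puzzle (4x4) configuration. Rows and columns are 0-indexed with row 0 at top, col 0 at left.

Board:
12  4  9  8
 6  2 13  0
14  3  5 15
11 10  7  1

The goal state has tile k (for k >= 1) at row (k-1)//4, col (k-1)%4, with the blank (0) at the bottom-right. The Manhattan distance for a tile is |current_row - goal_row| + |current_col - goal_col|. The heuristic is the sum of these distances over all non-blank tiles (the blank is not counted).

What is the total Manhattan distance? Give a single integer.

Answer: 40

Derivation:
Tile 12: at (0,0), goal (2,3), distance |0-2|+|0-3| = 5
Tile 4: at (0,1), goal (0,3), distance |0-0|+|1-3| = 2
Tile 9: at (0,2), goal (2,0), distance |0-2|+|2-0| = 4
Tile 8: at (0,3), goal (1,3), distance |0-1|+|3-3| = 1
Tile 6: at (1,0), goal (1,1), distance |1-1|+|0-1| = 1
Tile 2: at (1,1), goal (0,1), distance |1-0|+|1-1| = 1
Tile 13: at (1,2), goal (3,0), distance |1-3|+|2-0| = 4
Tile 14: at (2,0), goal (3,1), distance |2-3|+|0-1| = 2
Tile 3: at (2,1), goal (0,2), distance |2-0|+|1-2| = 3
Tile 5: at (2,2), goal (1,0), distance |2-1|+|2-0| = 3
Tile 15: at (2,3), goal (3,2), distance |2-3|+|3-2| = 2
Tile 11: at (3,0), goal (2,2), distance |3-2|+|0-2| = 3
Tile 10: at (3,1), goal (2,1), distance |3-2|+|1-1| = 1
Tile 7: at (3,2), goal (1,2), distance |3-1|+|2-2| = 2
Tile 1: at (3,3), goal (0,0), distance |3-0|+|3-0| = 6
Sum: 5 + 2 + 4 + 1 + 1 + 1 + 4 + 2 + 3 + 3 + 2 + 3 + 1 + 2 + 6 = 40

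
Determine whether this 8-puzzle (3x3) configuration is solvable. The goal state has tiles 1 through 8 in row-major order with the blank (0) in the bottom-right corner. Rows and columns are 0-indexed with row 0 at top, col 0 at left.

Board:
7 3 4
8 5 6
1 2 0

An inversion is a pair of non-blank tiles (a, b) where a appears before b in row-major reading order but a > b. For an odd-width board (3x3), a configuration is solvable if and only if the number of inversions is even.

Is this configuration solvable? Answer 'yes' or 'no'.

Inversions (pairs i<j in row-major order where tile[i] > tile[j] > 0): 18
18 is even, so the puzzle is solvable.

Answer: yes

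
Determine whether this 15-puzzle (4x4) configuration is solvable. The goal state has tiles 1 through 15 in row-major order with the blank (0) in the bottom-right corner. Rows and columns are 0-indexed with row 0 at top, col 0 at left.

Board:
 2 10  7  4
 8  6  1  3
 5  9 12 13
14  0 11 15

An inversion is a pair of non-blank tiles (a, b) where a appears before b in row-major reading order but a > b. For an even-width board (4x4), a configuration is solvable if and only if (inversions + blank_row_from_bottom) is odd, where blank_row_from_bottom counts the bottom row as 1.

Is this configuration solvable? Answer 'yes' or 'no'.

Inversions: 26
Blank is in row 3 (0-indexed from top), which is row 1 counting from the bottom (bottom = 1).
26 + 1 = 27, which is odd, so the puzzle is solvable.

Answer: yes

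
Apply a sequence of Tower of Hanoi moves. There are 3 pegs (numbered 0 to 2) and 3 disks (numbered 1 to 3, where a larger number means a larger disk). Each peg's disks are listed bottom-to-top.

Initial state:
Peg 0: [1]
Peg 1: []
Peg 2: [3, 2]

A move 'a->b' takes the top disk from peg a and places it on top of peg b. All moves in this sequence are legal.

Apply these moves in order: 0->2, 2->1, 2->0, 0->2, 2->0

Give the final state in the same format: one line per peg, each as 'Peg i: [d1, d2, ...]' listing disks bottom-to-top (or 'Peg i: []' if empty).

After move 1 (0->2):
Peg 0: []
Peg 1: []
Peg 2: [3, 2, 1]

After move 2 (2->1):
Peg 0: []
Peg 1: [1]
Peg 2: [3, 2]

After move 3 (2->0):
Peg 0: [2]
Peg 1: [1]
Peg 2: [3]

After move 4 (0->2):
Peg 0: []
Peg 1: [1]
Peg 2: [3, 2]

After move 5 (2->0):
Peg 0: [2]
Peg 1: [1]
Peg 2: [3]

Answer: Peg 0: [2]
Peg 1: [1]
Peg 2: [3]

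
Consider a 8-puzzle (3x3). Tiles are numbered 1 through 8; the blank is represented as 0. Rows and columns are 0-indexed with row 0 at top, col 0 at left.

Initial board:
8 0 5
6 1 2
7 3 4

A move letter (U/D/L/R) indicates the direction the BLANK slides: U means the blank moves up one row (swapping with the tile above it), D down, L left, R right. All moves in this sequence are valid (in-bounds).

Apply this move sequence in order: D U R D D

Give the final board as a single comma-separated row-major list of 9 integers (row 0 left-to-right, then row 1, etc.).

After move 1 (D):
8 1 5
6 0 2
7 3 4

After move 2 (U):
8 0 5
6 1 2
7 3 4

After move 3 (R):
8 5 0
6 1 2
7 3 4

After move 4 (D):
8 5 2
6 1 0
7 3 4

After move 5 (D):
8 5 2
6 1 4
7 3 0

Answer: 8, 5, 2, 6, 1, 4, 7, 3, 0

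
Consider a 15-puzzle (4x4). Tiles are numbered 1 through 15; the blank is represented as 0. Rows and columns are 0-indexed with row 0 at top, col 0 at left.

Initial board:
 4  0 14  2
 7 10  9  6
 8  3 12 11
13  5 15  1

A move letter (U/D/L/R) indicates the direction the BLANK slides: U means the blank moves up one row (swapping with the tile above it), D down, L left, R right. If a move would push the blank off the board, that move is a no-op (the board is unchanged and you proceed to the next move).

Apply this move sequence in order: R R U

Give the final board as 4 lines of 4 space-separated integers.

After move 1 (R):
 4 14  0  2
 7 10  9  6
 8  3 12 11
13  5 15  1

After move 2 (R):
 4 14  2  0
 7 10  9  6
 8  3 12 11
13  5 15  1

After move 3 (U):
 4 14  2  0
 7 10  9  6
 8  3 12 11
13  5 15  1

Answer:  4 14  2  0
 7 10  9  6
 8  3 12 11
13  5 15  1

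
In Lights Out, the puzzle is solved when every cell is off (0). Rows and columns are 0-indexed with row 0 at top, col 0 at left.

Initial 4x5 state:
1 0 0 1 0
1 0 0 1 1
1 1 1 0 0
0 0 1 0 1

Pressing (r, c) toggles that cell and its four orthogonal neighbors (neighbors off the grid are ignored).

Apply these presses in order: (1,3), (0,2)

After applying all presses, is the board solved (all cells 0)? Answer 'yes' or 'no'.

After press 1 at (1,3):
1 0 0 0 0
1 0 1 0 0
1 1 1 1 0
0 0 1 0 1

After press 2 at (0,2):
1 1 1 1 0
1 0 0 0 0
1 1 1 1 0
0 0 1 0 1

Lights still on: 11

Answer: no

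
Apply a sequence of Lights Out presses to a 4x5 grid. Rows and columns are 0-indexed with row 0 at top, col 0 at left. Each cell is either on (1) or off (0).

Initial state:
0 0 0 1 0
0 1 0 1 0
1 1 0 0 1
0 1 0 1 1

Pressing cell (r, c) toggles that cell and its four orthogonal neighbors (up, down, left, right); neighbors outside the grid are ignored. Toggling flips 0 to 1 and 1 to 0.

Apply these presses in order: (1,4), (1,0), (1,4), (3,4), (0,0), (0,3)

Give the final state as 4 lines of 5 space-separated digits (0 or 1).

Answer: 0 1 1 0 1
0 0 0 0 0
0 1 0 0 0
0 1 0 0 0

Derivation:
After press 1 at (1,4):
0 0 0 1 1
0 1 0 0 1
1 1 0 0 0
0 1 0 1 1

After press 2 at (1,0):
1 0 0 1 1
1 0 0 0 1
0 1 0 0 0
0 1 0 1 1

After press 3 at (1,4):
1 0 0 1 0
1 0 0 1 0
0 1 0 0 1
0 1 0 1 1

After press 4 at (3,4):
1 0 0 1 0
1 0 0 1 0
0 1 0 0 0
0 1 0 0 0

After press 5 at (0,0):
0 1 0 1 0
0 0 0 1 0
0 1 0 0 0
0 1 0 0 0

After press 6 at (0,3):
0 1 1 0 1
0 0 0 0 0
0 1 0 0 0
0 1 0 0 0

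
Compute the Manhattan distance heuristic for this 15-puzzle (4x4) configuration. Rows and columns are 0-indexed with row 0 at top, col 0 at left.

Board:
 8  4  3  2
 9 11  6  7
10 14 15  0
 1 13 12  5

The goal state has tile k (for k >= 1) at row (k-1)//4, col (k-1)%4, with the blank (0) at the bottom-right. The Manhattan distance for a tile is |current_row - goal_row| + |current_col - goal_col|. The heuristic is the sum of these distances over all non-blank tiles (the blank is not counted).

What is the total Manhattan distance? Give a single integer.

Tile 8: (0,0)->(1,3) = 4
Tile 4: (0,1)->(0,3) = 2
Tile 3: (0,2)->(0,2) = 0
Tile 2: (0,3)->(0,1) = 2
Tile 9: (1,0)->(2,0) = 1
Tile 11: (1,1)->(2,2) = 2
Tile 6: (1,2)->(1,1) = 1
Tile 7: (1,3)->(1,2) = 1
Tile 10: (2,0)->(2,1) = 1
Tile 14: (2,1)->(3,1) = 1
Tile 15: (2,2)->(3,2) = 1
Tile 1: (3,0)->(0,0) = 3
Tile 13: (3,1)->(3,0) = 1
Tile 12: (3,2)->(2,3) = 2
Tile 5: (3,3)->(1,0) = 5
Sum: 4 + 2 + 0 + 2 + 1 + 2 + 1 + 1 + 1 + 1 + 1 + 3 + 1 + 2 + 5 = 27

Answer: 27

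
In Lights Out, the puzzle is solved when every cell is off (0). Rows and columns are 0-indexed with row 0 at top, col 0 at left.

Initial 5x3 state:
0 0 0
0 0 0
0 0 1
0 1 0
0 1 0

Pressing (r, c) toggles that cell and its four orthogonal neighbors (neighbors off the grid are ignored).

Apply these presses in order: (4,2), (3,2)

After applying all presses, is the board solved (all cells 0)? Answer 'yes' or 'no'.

Answer: yes

Derivation:
After press 1 at (4,2):
0 0 0
0 0 0
0 0 1
0 1 1
0 0 1

After press 2 at (3,2):
0 0 0
0 0 0
0 0 0
0 0 0
0 0 0

Lights still on: 0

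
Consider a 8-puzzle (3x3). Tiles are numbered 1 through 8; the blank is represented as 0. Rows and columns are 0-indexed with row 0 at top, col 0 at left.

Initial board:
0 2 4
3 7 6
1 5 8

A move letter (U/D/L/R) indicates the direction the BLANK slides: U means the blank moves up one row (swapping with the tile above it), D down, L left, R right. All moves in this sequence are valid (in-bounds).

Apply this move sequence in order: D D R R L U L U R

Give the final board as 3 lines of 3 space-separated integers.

After move 1 (D):
3 2 4
0 7 6
1 5 8

After move 2 (D):
3 2 4
1 7 6
0 5 8

After move 3 (R):
3 2 4
1 7 6
5 0 8

After move 4 (R):
3 2 4
1 7 6
5 8 0

After move 5 (L):
3 2 4
1 7 6
5 0 8

After move 6 (U):
3 2 4
1 0 6
5 7 8

After move 7 (L):
3 2 4
0 1 6
5 7 8

After move 8 (U):
0 2 4
3 1 6
5 7 8

After move 9 (R):
2 0 4
3 1 6
5 7 8

Answer: 2 0 4
3 1 6
5 7 8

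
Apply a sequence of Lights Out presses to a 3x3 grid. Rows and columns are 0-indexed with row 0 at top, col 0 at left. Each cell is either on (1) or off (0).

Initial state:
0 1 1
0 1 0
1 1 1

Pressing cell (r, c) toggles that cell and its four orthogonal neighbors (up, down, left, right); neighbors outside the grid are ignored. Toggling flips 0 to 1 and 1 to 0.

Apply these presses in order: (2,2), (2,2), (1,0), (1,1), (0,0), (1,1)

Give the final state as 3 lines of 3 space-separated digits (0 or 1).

After press 1 at (2,2):
0 1 1
0 1 1
1 0 0

After press 2 at (2,2):
0 1 1
0 1 0
1 1 1

After press 3 at (1,0):
1 1 1
1 0 0
0 1 1

After press 4 at (1,1):
1 0 1
0 1 1
0 0 1

After press 5 at (0,0):
0 1 1
1 1 1
0 0 1

After press 6 at (1,1):
0 0 1
0 0 0
0 1 1

Answer: 0 0 1
0 0 0
0 1 1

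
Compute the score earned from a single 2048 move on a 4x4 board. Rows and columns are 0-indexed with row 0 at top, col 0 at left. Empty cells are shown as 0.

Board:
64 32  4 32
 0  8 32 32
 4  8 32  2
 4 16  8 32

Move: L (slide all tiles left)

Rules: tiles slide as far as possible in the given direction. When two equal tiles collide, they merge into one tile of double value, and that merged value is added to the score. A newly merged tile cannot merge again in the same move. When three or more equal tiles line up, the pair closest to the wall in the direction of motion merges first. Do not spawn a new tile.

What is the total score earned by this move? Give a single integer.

Slide left:
row 0: [64, 32, 4, 32] -> [64, 32, 4, 32]  score +0 (running 0)
row 1: [0, 8, 32, 32] -> [8, 64, 0, 0]  score +64 (running 64)
row 2: [4, 8, 32, 2] -> [4, 8, 32, 2]  score +0 (running 64)
row 3: [4, 16, 8, 32] -> [4, 16, 8, 32]  score +0 (running 64)
Board after move:
64 32  4 32
 8 64  0  0
 4  8 32  2
 4 16  8 32

Answer: 64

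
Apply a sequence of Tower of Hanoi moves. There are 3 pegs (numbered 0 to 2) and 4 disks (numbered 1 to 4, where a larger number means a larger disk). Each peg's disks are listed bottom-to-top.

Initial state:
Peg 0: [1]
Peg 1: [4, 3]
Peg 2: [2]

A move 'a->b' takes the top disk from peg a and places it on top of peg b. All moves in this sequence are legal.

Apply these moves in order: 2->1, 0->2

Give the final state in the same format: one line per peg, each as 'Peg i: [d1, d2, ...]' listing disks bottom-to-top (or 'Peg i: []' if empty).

After move 1 (2->1):
Peg 0: [1]
Peg 1: [4, 3, 2]
Peg 2: []

After move 2 (0->2):
Peg 0: []
Peg 1: [4, 3, 2]
Peg 2: [1]

Answer: Peg 0: []
Peg 1: [4, 3, 2]
Peg 2: [1]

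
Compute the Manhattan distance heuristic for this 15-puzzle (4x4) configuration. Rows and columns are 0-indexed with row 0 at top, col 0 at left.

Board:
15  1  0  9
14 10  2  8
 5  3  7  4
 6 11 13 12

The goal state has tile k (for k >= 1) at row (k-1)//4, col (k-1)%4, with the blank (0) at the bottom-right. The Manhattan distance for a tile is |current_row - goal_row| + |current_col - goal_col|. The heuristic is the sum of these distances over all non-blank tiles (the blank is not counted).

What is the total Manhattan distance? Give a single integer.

Tile 15: (0,0)->(3,2) = 5
Tile 1: (0,1)->(0,0) = 1
Tile 9: (0,3)->(2,0) = 5
Tile 14: (1,0)->(3,1) = 3
Tile 10: (1,1)->(2,1) = 1
Tile 2: (1,2)->(0,1) = 2
Tile 8: (1,3)->(1,3) = 0
Tile 5: (2,0)->(1,0) = 1
Tile 3: (2,1)->(0,2) = 3
Tile 7: (2,2)->(1,2) = 1
Tile 4: (2,3)->(0,3) = 2
Tile 6: (3,0)->(1,1) = 3
Tile 11: (3,1)->(2,2) = 2
Tile 13: (3,2)->(3,0) = 2
Tile 12: (3,3)->(2,3) = 1
Sum: 5 + 1 + 5 + 3 + 1 + 2 + 0 + 1 + 3 + 1 + 2 + 3 + 2 + 2 + 1 = 32

Answer: 32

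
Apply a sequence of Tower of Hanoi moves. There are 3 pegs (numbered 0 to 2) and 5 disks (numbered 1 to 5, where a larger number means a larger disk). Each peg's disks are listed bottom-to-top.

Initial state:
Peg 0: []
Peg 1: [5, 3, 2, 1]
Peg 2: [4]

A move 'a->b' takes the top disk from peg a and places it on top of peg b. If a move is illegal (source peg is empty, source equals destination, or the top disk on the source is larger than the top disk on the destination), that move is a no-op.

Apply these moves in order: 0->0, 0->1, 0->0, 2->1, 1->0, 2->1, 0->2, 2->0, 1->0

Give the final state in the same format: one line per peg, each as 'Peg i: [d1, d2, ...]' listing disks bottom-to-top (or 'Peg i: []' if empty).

Answer: Peg 0: [1]
Peg 1: [5, 3, 2]
Peg 2: [4]

Derivation:
After move 1 (0->0):
Peg 0: []
Peg 1: [5, 3, 2, 1]
Peg 2: [4]

After move 2 (0->1):
Peg 0: []
Peg 1: [5, 3, 2, 1]
Peg 2: [4]

After move 3 (0->0):
Peg 0: []
Peg 1: [5, 3, 2, 1]
Peg 2: [4]

After move 4 (2->1):
Peg 0: []
Peg 1: [5, 3, 2, 1]
Peg 2: [4]

After move 5 (1->0):
Peg 0: [1]
Peg 1: [5, 3, 2]
Peg 2: [4]

After move 6 (2->1):
Peg 0: [1]
Peg 1: [5, 3, 2]
Peg 2: [4]

After move 7 (0->2):
Peg 0: []
Peg 1: [5, 3, 2]
Peg 2: [4, 1]

After move 8 (2->0):
Peg 0: [1]
Peg 1: [5, 3, 2]
Peg 2: [4]

After move 9 (1->0):
Peg 0: [1]
Peg 1: [5, 3, 2]
Peg 2: [4]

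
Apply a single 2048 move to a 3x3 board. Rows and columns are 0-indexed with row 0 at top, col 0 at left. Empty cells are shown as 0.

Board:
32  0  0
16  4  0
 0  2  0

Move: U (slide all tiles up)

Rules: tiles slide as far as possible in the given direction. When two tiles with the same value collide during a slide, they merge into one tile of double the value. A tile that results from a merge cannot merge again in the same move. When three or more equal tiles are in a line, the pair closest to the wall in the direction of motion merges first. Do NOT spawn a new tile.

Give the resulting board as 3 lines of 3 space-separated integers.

Answer: 32  4  0
16  2  0
 0  0  0

Derivation:
Slide up:
col 0: [32, 16, 0] -> [32, 16, 0]
col 1: [0, 4, 2] -> [4, 2, 0]
col 2: [0, 0, 0] -> [0, 0, 0]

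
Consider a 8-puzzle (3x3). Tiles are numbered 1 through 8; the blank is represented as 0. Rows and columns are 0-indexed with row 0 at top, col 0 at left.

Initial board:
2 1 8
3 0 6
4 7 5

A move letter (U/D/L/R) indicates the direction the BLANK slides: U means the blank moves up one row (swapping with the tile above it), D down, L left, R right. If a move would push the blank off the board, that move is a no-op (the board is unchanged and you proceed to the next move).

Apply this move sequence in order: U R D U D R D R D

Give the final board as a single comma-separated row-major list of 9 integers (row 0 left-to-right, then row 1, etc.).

After move 1 (U):
2 0 8
3 1 6
4 7 5

After move 2 (R):
2 8 0
3 1 6
4 7 5

After move 3 (D):
2 8 6
3 1 0
4 7 5

After move 4 (U):
2 8 0
3 1 6
4 7 5

After move 5 (D):
2 8 6
3 1 0
4 7 5

After move 6 (R):
2 8 6
3 1 0
4 7 5

After move 7 (D):
2 8 6
3 1 5
4 7 0

After move 8 (R):
2 8 6
3 1 5
4 7 0

After move 9 (D):
2 8 6
3 1 5
4 7 0

Answer: 2, 8, 6, 3, 1, 5, 4, 7, 0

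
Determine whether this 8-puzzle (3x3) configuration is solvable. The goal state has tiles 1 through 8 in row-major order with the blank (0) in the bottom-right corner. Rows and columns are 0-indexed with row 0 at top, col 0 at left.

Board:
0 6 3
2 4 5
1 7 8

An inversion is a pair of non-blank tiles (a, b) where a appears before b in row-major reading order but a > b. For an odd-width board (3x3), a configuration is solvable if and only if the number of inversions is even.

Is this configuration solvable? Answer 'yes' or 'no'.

Answer: yes

Derivation:
Inversions (pairs i<j in row-major order where tile[i] > tile[j] > 0): 10
10 is even, so the puzzle is solvable.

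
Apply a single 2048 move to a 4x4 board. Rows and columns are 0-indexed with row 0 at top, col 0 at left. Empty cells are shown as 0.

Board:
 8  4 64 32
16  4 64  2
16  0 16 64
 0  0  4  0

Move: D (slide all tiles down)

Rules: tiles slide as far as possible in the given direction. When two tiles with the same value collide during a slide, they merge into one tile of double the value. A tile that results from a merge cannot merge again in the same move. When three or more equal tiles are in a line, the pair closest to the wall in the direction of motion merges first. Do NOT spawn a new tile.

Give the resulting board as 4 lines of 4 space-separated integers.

Slide down:
col 0: [8, 16, 16, 0] -> [0, 0, 8, 32]
col 1: [4, 4, 0, 0] -> [0, 0, 0, 8]
col 2: [64, 64, 16, 4] -> [0, 128, 16, 4]
col 3: [32, 2, 64, 0] -> [0, 32, 2, 64]

Answer:   0   0   0   0
  0   0 128  32
  8   0  16   2
 32   8   4  64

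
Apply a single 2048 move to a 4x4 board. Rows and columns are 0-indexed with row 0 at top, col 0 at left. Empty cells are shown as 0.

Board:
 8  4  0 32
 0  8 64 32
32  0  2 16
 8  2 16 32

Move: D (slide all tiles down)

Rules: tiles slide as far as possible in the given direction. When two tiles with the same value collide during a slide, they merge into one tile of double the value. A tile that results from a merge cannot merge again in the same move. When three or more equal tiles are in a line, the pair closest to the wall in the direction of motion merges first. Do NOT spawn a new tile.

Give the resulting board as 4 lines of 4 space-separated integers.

Slide down:
col 0: [8, 0, 32, 8] -> [0, 8, 32, 8]
col 1: [4, 8, 0, 2] -> [0, 4, 8, 2]
col 2: [0, 64, 2, 16] -> [0, 64, 2, 16]
col 3: [32, 32, 16, 32] -> [0, 64, 16, 32]

Answer:  0  0  0  0
 8  4 64 64
32  8  2 16
 8  2 16 32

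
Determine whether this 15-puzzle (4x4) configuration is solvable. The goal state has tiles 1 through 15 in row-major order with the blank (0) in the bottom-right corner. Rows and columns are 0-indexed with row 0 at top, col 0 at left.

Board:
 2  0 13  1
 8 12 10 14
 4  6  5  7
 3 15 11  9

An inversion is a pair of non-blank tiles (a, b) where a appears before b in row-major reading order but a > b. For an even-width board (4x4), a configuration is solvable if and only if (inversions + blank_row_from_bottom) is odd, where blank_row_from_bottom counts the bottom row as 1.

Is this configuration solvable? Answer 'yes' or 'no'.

Answer: no

Derivation:
Inversions: 46
Blank is in row 0 (0-indexed from top), which is row 4 counting from the bottom (bottom = 1).
46 + 4 = 50, which is even, so the puzzle is not solvable.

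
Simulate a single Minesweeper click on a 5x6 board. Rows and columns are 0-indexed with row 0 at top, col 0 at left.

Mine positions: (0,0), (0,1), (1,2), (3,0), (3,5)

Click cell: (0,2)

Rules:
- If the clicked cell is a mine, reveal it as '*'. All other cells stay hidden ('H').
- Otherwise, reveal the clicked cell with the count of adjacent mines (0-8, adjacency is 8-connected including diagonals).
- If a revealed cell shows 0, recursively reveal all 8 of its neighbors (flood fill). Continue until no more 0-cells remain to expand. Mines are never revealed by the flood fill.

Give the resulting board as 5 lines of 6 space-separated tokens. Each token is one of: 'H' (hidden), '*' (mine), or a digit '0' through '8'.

H H 2 H H H
H H H H H H
H H H H H H
H H H H H H
H H H H H H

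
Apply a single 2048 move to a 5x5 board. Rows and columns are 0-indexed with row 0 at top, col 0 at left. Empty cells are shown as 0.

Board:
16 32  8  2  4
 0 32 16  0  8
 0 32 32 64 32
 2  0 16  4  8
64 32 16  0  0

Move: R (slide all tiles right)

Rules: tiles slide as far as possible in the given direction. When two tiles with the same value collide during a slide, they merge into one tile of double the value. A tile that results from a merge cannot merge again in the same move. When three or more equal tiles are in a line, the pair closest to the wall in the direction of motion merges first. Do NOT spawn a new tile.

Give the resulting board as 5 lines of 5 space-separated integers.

Slide right:
row 0: [16, 32, 8, 2, 4] -> [16, 32, 8, 2, 4]
row 1: [0, 32, 16, 0, 8] -> [0, 0, 32, 16, 8]
row 2: [0, 32, 32, 64, 32] -> [0, 0, 64, 64, 32]
row 3: [2, 0, 16, 4, 8] -> [0, 2, 16, 4, 8]
row 4: [64, 32, 16, 0, 0] -> [0, 0, 64, 32, 16]

Answer: 16 32  8  2  4
 0  0 32 16  8
 0  0 64 64 32
 0  2 16  4  8
 0  0 64 32 16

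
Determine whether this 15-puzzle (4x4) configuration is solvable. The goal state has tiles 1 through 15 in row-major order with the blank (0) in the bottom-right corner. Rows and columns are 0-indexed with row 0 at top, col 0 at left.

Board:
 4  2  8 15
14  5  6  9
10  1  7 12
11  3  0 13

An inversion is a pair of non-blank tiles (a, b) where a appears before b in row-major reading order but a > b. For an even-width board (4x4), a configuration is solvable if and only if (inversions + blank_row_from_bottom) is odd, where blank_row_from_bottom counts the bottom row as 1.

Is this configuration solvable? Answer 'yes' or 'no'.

Answer: yes

Derivation:
Inversions: 44
Blank is in row 3 (0-indexed from top), which is row 1 counting from the bottom (bottom = 1).
44 + 1 = 45, which is odd, so the puzzle is solvable.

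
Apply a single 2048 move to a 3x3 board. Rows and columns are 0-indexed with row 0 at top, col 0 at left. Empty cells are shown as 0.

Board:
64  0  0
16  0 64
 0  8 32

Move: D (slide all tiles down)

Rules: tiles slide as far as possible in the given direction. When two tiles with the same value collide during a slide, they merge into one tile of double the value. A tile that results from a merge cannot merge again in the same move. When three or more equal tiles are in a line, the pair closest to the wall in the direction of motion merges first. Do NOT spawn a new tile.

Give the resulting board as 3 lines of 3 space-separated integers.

Slide down:
col 0: [64, 16, 0] -> [0, 64, 16]
col 1: [0, 0, 8] -> [0, 0, 8]
col 2: [0, 64, 32] -> [0, 64, 32]

Answer:  0  0  0
64  0 64
16  8 32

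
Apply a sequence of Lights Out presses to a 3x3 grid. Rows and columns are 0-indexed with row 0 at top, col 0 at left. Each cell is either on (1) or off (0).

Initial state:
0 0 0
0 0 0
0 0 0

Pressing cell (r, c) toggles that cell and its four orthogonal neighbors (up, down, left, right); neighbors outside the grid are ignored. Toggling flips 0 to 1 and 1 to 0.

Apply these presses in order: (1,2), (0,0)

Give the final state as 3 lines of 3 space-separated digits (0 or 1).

Answer: 1 1 1
1 1 1
0 0 1

Derivation:
After press 1 at (1,2):
0 0 1
0 1 1
0 0 1

After press 2 at (0,0):
1 1 1
1 1 1
0 0 1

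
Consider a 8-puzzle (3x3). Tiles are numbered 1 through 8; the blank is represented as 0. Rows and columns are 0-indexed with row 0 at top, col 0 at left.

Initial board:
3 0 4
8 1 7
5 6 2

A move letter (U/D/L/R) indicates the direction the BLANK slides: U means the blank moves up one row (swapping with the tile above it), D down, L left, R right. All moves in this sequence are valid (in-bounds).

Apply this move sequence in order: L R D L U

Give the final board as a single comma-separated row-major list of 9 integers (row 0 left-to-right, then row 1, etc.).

Answer: 0, 1, 4, 3, 8, 7, 5, 6, 2

Derivation:
After move 1 (L):
0 3 4
8 1 7
5 6 2

After move 2 (R):
3 0 4
8 1 7
5 6 2

After move 3 (D):
3 1 4
8 0 7
5 6 2

After move 4 (L):
3 1 4
0 8 7
5 6 2

After move 5 (U):
0 1 4
3 8 7
5 6 2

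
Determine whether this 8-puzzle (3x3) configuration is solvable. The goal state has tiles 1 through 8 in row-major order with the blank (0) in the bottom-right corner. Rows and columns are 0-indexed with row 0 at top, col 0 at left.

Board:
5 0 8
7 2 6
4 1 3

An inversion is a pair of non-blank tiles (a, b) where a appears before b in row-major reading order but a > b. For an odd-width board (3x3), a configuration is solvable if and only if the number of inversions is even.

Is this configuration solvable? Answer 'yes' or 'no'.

Answer: no

Derivation:
Inversions (pairs i<j in row-major order where tile[i] > tile[j] > 0): 21
21 is odd, so the puzzle is not solvable.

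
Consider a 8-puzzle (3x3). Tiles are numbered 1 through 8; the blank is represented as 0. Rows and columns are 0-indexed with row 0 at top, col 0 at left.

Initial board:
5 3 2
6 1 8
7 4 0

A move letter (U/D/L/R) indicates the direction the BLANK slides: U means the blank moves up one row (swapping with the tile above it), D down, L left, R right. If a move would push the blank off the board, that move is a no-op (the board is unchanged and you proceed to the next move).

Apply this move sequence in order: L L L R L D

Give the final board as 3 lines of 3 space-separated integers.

After move 1 (L):
5 3 2
6 1 8
7 0 4

After move 2 (L):
5 3 2
6 1 8
0 7 4

After move 3 (L):
5 3 2
6 1 8
0 7 4

After move 4 (R):
5 3 2
6 1 8
7 0 4

After move 5 (L):
5 3 2
6 1 8
0 7 4

After move 6 (D):
5 3 2
6 1 8
0 7 4

Answer: 5 3 2
6 1 8
0 7 4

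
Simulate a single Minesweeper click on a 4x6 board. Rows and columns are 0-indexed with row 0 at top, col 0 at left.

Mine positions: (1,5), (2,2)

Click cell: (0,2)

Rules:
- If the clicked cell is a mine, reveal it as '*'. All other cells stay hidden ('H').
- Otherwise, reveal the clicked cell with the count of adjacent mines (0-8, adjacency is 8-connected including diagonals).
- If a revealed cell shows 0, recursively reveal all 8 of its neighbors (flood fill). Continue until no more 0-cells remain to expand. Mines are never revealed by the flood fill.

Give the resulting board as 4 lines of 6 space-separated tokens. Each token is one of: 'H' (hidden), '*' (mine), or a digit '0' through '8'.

0 0 0 0 1 H
0 1 1 1 1 H
0 1 H H H H
0 1 H H H H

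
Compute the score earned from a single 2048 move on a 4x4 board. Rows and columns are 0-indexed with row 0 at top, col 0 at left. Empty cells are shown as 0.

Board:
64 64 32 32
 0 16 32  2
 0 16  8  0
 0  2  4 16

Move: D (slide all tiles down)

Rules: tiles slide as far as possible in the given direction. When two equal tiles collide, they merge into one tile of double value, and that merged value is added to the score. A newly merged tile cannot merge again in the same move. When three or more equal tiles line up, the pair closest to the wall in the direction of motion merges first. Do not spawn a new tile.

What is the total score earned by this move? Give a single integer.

Slide down:
col 0: [64, 0, 0, 0] -> [0, 0, 0, 64]  score +0 (running 0)
col 1: [64, 16, 16, 2] -> [0, 64, 32, 2]  score +32 (running 32)
col 2: [32, 32, 8, 4] -> [0, 64, 8, 4]  score +64 (running 96)
col 3: [32, 2, 0, 16] -> [0, 32, 2, 16]  score +0 (running 96)
Board after move:
 0  0  0  0
 0 64 64 32
 0 32  8  2
64  2  4 16

Answer: 96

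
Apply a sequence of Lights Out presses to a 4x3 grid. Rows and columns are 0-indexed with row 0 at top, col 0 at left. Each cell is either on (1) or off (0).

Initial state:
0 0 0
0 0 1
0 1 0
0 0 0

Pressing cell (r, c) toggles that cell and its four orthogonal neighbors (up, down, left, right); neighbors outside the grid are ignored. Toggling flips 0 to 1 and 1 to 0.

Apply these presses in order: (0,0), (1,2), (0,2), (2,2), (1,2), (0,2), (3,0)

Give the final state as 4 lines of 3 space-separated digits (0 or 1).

After press 1 at (0,0):
1 1 0
1 0 1
0 1 0
0 0 0

After press 2 at (1,2):
1 1 1
1 1 0
0 1 1
0 0 0

After press 3 at (0,2):
1 0 0
1 1 1
0 1 1
0 0 0

After press 4 at (2,2):
1 0 0
1 1 0
0 0 0
0 0 1

After press 5 at (1,2):
1 0 1
1 0 1
0 0 1
0 0 1

After press 6 at (0,2):
1 1 0
1 0 0
0 0 1
0 0 1

After press 7 at (3,0):
1 1 0
1 0 0
1 0 1
1 1 1

Answer: 1 1 0
1 0 0
1 0 1
1 1 1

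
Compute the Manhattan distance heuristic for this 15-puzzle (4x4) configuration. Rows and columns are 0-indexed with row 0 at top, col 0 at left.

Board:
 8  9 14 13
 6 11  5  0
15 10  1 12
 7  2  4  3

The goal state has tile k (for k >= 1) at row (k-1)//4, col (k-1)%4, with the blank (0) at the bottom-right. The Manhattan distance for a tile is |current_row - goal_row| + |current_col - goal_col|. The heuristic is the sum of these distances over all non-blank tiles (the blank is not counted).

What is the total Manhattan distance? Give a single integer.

Tile 8: at (0,0), goal (1,3), distance |0-1|+|0-3| = 4
Tile 9: at (0,1), goal (2,0), distance |0-2|+|1-0| = 3
Tile 14: at (0,2), goal (3,1), distance |0-3|+|2-1| = 4
Tile 13: at (0,3), goal (3,0), distance |0-3|+|3-0| = 6
Tile 6: at (1,0), goal (1,1), distance |1-1|+|0-1| = 1
Tile 11: at (1,1), goal (2,2), distance |1-2|+|1-2| = 2
Tile 5: at (1,2), goal (1,0), distance |1-1|+|2-0| = 2
Tile 15: at (2,0), goal (3,2), distance |2-3|+|0-2| = 3
Tile 10: at (2,1), goal (2,1), distance |2-2|+|1-1| = 0
Tile 1: at (2,2), goal (0,0), distance |2-0|+|2-0| = 4
Tile 12: at (2,3), goal (2,3), distance |2-2|+|3-3| = 0
Tile 7: at (3,0), goal (1,2), distance |3-1|+|0-2| = 4
Tile 2: at (3,1), goal (0,1), distance |3-0|+|1-1| = 3
Tile 4: at (3,2), goal (0,3), distance |3-0|+|2-3| = 4
Tile 3: at (3,3), goal (0,2), distance |3-0|+|3-2| = 4
Sum: 4 + 3 + 4 + 6 + 1 + 2 + 2 + 3 + 0 + 4 + 0 + 4 + 3 + 4 + 4 = 44

Answer: 44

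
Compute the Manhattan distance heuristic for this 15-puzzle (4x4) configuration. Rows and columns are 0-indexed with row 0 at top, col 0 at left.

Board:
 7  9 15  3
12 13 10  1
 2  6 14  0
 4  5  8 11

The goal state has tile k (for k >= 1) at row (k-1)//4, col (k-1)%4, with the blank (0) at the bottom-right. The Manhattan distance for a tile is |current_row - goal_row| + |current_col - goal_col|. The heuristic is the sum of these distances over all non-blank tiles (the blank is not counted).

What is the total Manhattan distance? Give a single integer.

Tile 7: at (0,0), goal (1,2), distance |0-1|+|0-2| = 3
Tile 9: at (0,1), goal (2,0), distance |0-2|+|1-0| = 3
Tile 15: at (0,2), goal (3,2), distance |0-3|+|2-2| = 3
Tile 3: at (0,3), goal (0,2), distance |0-0|+|3-2| = 1
Tile 12: at (1,0), goal (2,3), distance |1-2|+|0-3| = 4
Tile 13: at (1,1), goal (3,0), distance |1-3|+|1-0| = 3
Tile 10: at (1,2), goal (2,1), distance |1-2|+|2-1| = 2
Tile 1: at (1,3), goal (0,0), distance |1-0|+|3-0| = 4
Tile 2: at (2,0), goal (0,1), distance |2-0|+|0-1| = 3
Tile 6: at (2,1), goal (1,1), distance |2-1|+|1-1| = 1
Tile 14: at (2,2), goal (3,1), distance |2-3|+|2-1| = 2
Tile 4: at (3,0), goal (0,3), distance |3-0|+|0-3| = 6
Tile 5: at (3,1), goal (1,0), distance |3-1|+|1-0| = 3
Tile 8: at (3,2), goal (1,3), distance |3-1|+|2-3| = 3
Tile 11: at (3,3), goal (2,2), distance |3-2|+|3-2| = 2
Sum: 3 + 3 + 3 + 1 + 4 + 3 + 2 + 4 + 3 + 1 + 2 + 6 + 3 + 3 + 2 = 43

Answer: 43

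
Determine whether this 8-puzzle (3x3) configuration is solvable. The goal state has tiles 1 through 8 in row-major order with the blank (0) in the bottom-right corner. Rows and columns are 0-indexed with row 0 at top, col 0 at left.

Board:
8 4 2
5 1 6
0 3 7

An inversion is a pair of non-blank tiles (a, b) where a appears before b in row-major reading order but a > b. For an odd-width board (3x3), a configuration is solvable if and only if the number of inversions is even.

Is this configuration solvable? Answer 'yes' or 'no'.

Answer: yes

Derivation:
Inversions (pairs i<j in row-major order where tile[i] > tile[j] > 0): 14
14 is even, so the puzzle is solvable.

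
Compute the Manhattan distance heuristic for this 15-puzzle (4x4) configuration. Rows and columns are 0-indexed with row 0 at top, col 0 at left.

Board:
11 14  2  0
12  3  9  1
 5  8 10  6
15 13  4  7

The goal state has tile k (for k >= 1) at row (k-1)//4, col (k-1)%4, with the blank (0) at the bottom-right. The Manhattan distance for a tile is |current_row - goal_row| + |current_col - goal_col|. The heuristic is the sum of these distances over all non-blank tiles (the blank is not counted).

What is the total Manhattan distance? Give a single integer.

Answer: 39

Derivation:
Tile 11: (0,0)->(2,2) = 4
Tile 14: (0,1)->(3,1) = 3
Tile 2: (0,2)->(0,1) = 1
Tile 12: (1,0)->(2,3) = 4
Tile 3: (1,1)->(0,2) = 2
Tile 9: (1,2)->(2,0) = 3
Tile 1: (1,3)->(0,0) = 4
Tile 5: (2,0)->(1,0) = 1
Tile 8: (2,1)->(1,3) = 3
Tile 10: (2,2)->(2,1) = 1
Tile 6: (2,3)->(1,1) = 3
Tile 15: (3,0)->(3,2) = 2
Tile 13: (3,1)->(3,0) = 1
Tile 4: (3,2)->(0,3) = 4
Tile 7: (3,3)->(1,2) = 3
Sum: 4 + 3 + 1 + 4 + 2 + 3 + 4 + 1 + 3 + 1 + 3 + 2 + 1 + 4 + 3 = 39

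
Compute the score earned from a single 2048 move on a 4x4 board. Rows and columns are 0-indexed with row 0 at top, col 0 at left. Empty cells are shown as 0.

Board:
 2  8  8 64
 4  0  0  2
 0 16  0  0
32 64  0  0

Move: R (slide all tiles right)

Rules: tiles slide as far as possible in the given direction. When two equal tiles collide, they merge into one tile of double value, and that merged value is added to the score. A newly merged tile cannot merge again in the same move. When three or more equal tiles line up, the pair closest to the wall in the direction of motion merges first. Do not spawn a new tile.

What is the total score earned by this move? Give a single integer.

Answer: 16

Derivation:
Slide right:
row 0: [2, 8, 8, 64] -> [0, 2, 16, 64]  score +16 (running 16)
row 1: [4, 0, 0, 2] -> [0, 0, 4, 2]  score +0 (running 16)
row 2: [0, 16, 0, 0] -> [0, 0, 0, 16]  score +0 (running 16)
row 3: [32, 64, 0, 0] -> [0, 0, 32, 64]  score +0 (running 16)
Board after move:
 0  2 16 64
 0  0  4  2
 0  0  0 16
 0  0 32 64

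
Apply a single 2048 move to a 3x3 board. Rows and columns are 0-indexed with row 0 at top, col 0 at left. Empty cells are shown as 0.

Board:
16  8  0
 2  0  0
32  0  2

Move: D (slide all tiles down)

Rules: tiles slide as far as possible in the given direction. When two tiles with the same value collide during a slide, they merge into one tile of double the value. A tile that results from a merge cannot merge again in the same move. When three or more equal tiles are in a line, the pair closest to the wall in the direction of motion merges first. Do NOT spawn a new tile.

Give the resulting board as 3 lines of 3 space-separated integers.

Slide down:
col 0: [16, 2, 32] -> [16, 2, 32]
col 1: [8, 0, 0] -> [0, 0, 8]
col 2: [0, 0, 2] -> [0, 0, 2]

Answer: 16  0  0
 2  0  0
32  8  2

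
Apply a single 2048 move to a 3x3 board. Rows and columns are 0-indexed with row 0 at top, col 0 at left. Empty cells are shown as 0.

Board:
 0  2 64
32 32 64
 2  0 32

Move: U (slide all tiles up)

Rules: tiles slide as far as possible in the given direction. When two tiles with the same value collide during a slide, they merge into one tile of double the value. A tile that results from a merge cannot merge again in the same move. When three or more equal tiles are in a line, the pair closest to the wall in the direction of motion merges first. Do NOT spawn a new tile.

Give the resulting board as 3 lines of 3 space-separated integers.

Answer:  32   2 128
  2  32  32
  0   0   0

Derivation:
Slide up:
col 0: [0, 32, 2] -> [32, 2, 0]
col 1: [2, 32, 0] -> [2, 32, 0]
col 2: [64, 64, 32] -> [128, 32, 0]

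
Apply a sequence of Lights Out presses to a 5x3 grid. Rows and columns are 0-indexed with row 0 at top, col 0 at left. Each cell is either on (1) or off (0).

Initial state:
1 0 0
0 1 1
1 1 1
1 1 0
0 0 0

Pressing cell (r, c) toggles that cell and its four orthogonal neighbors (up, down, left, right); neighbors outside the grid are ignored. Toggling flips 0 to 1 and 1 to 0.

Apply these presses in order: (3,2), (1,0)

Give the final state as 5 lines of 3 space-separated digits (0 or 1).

After press 1 at (3,2):
1 0 0
0 1 1
1 1 0
1 0 1
0 0 1

After press 2 at (1,0):
0 0 0
1 0 1
0 1 0
1 0 1
0 0 1

Answer: 0 0 0
1 0 1
0 1 0
1 0 1
0 0 1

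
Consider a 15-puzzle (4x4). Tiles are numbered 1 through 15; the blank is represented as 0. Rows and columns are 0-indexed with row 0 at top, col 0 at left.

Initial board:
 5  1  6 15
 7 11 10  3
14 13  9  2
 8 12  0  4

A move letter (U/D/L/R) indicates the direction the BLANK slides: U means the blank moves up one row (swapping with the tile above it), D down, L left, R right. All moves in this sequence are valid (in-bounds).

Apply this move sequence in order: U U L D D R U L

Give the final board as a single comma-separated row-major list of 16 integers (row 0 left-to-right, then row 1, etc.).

Answer: 5, 1, 6, 15, 7, 13, 11, 3, 14, 0, 12, 2, 8, 9, 10, 4

Derivation:
After move 1 (U):
 5  1  6 15
 7 11 10  3
14 13  0  2
 8 12  9  4

After move 2 (U):
 5  1  6 15
 7 11  0  3
14 13 10  2
 8 12  9  4

After move 3 (L):
 5  1  6 15
 7  0 11  3
14 13 10  2
 8 12  9  4

After move 4 (D):
 5  1  6 15
 7 13 11  3
14  0 10  2
 8 12  9  4

After move 5 (D):
 5  1  6 15
 7 13 11  3
14 12 10  2
 8  0  9  4

After move 6 (R):
 5  1  6 15
 7 13 11  3
14 12 10  2
 8  9  0  4

After move 7 (U):
 5  1  6 15
 7 13 11  3
14 12  0  2
 8  9 10  4

After move 8 (L):
 5  1  6 15
 7 13 11  3
14  0 12  2
 8  9 10  4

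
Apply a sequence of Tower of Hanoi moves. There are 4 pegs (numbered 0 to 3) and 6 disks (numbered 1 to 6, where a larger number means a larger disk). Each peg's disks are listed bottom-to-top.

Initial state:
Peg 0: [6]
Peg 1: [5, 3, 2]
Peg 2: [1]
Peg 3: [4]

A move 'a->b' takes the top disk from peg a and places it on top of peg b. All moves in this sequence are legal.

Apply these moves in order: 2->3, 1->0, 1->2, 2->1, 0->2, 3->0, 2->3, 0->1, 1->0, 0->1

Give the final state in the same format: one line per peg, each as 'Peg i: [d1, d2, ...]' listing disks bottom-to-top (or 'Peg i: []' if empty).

After move 1 (2->3):
Peg 0: [6]
Peg 1: [5, 3, 2]
Peg 2: []
Peg 3: [4, 1]

After move 2 (1->0):
Peg 0: [6, 2]
Peg 1: [5, 3]
Peg 2: []
Peg 3: [4, 1]

After move 3 (1->2):
Peg 0: [6, 2]
Peg 1: [5]
Peg 2: [3]
Peg 3: [4, 1]

After move 4 (2->1):
Peg 0: [6, 2]
Peg 1: [5, 3]
Peg 2: []
Peg 3: [4, 1]

After move 5 (0->2):
Peg 0: [6]
Peg 1: [5, 3]
Peg 2: [2]
Peg 3: [4, 1]

After move 6 (3->0):
Peg 0: [6, 1]
Peg 1: [5, 3]
Peg 2: [2]
Peg 3: [4]

After move 7 (2->3):
Peg 0: [6, 1]
Peg 1: [5, 3]
Peg 2: []
Peg 3: [4, 2]

After move 8 (0->1):
Peg 0: [6]
Peg 1: [5, 3, 1]
Peg 2: []
Peg 3: [4, 2]

After move 9 (1->0):
Peg 0: [6, 1]
Peg 1: [5, 3]
Peg 2: []
Peg 3: [4, 2]

After move 10 (0->1):
Peg 0: [6]
Peg 1: [5, 3, 1]
Peg 2: []
Peg 3: [4, 2]

Answer: Peg 0: [6]
Peg 1: [5, 3, 1]
Peg 2: []
Peg 3: [4, 2]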